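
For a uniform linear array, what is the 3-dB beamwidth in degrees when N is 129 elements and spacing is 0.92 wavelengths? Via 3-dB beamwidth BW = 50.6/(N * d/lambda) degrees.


BW = 50.6 / (129 * 0.92) = 50.6 / 118.68 = 0.43

0.43 deg


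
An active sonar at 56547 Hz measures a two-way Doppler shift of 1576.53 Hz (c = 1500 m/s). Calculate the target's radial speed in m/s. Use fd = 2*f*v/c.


From fd = 2*f*v/c, v = c*fd/(2*f) = 1500 * 1576.53 / (2*56547) = 20.91

20.91 m/s


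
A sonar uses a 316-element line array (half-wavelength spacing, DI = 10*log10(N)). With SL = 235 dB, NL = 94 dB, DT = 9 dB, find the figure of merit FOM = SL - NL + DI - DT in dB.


Step 1: DI = 10*log10(316) = 25.0 dB
Step 2: FOM = SL - NL + DI - DT = 235 - 94 + 25.0 - 9 = 157.0

157.0 dB


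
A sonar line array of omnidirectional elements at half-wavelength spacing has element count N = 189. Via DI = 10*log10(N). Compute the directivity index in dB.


DI = 10*log10(189) = 22.76

22.76 dB


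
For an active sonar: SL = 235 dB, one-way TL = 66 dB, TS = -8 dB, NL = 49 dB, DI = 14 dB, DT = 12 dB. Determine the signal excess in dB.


SE = SL - 2*TL + TS - NL + DI - DT = 235 - 2*66 + (-8) - 49 + 14 - 12 = 48

48 dB


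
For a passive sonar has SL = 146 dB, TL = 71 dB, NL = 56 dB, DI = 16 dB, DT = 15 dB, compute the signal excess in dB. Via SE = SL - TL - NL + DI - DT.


SE = SL - TL - NL + DI - DT = 146 - 71 - 56 + 16 - 15 = 20

20 dB


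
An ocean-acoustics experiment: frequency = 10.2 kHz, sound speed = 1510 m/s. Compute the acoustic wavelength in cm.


lambda = c/f = 1510 / 10200 = 0.148 m = 14.8 cm

14.8 cm


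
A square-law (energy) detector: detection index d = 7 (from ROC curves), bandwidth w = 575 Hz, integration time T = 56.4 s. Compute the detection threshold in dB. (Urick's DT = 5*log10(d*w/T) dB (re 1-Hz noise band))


9.27 dB


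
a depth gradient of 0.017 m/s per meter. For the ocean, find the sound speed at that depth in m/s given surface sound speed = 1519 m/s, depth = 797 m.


1532.549 m/s


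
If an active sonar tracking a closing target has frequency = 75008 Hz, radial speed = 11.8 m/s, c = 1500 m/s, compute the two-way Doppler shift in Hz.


fd = 2*f*v/c = 2 * 75008 * 11.8 / 1500 = 1180.13

1180.13 Hz


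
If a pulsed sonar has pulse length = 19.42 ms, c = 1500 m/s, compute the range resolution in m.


dR = c*tau/2 = 1500 * 19.42e-3 / 2 = 14.565

14.565 m


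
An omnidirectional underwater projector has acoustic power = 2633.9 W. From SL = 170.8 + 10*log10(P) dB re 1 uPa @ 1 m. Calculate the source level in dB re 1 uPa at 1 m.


205.01 dB


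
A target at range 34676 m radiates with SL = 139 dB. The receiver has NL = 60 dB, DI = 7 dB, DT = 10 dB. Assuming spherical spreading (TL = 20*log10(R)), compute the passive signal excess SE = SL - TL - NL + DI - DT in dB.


Step 1: TL = 20*log10(34676) = 90.8 dB
Step 2: SE = 139 - 90.8 - 60 + 7 - 10 = -14.8

-14.8 dB


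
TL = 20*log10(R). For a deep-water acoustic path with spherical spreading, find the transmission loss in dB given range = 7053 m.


76.97 dB


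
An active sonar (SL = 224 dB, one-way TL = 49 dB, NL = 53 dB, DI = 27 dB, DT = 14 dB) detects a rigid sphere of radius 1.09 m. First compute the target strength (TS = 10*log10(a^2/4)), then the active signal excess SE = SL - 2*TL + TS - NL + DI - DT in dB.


Step 1: TS = 10*log10(1.09^2/4) = -5.27 dB
Step 2: SE = SL - 2*TL + TS - NL + DI - DT = 224 - 2*49 + (-5.27) - 53 + 27 - 14 = 80.73

80.73 dB


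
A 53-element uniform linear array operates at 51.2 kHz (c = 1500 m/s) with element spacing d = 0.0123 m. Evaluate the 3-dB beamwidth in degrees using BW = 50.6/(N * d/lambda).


Step 1: lambda = 1500/51200 = 0.0293 m
Step 2: d/lambda = 0.0123/0.0293 = 0.4198
Step 3: BW = 50.6/(N * d/lambda) = 50.6/(53 * 0.4198) = 2.27

2.27 deg


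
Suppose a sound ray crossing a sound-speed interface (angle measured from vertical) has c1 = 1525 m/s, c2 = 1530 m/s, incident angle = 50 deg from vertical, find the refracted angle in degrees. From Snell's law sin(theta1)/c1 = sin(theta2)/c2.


50.22 deg


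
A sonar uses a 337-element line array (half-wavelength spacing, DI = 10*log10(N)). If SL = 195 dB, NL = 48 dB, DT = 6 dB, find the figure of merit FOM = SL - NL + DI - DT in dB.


Step 1: DI = 10*log10(337) = 25.28 dB
Step 2: FOM = SL - NL + DI - DT = 195 - 48 + 25.28 - 6 = 166.28

166.28 dB


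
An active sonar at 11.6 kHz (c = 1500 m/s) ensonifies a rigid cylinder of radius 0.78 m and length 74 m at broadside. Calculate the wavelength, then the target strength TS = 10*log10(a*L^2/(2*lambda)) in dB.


Step 1: lambda = c/f = 1500/11600 = 0.12931 m
Step 2: TS = 10*log10(a*L^2/(2*lambda)) = 10*log10(0.78*74^2/(2*0.12931)) = 42.18

42.18 dB


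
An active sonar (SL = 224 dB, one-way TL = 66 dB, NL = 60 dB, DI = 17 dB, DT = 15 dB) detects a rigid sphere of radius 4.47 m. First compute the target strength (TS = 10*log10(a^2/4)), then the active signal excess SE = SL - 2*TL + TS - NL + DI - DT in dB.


Step 1: TS = 10*log10(4.47^2/4) = 6.99 dB
Step 2: SE = SL - 2*TL + TS - NL + DI - DT = 224 - 2*66 + (6.99) - 60 + 17 - 15 = 40.99

40.99 dB


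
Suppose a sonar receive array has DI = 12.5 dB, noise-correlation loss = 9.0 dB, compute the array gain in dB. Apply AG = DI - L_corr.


AG = DI - L_corr = 12.5 - 9.0 = 3.5

3.5 dB


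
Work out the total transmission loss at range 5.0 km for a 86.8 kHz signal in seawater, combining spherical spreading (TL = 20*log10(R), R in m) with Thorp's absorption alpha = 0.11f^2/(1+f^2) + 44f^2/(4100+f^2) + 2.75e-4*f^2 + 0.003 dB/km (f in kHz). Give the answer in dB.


Step 1 (Thorp): alpha = 0.11*7534.24/(1+7534.24) + 44*7534.24/(4100+7534.24) + 2.75e-4*7534.24 + 0.003 = 30.6789 dB/km
Step 2: TL_spread = 20*log10(5000) = 73.98 dB
Step 3: TL_abs = alpha*R = 30.6789 * 5.0 = 153.39 dB
Step 4: TL_total = 73.98 + 153.39 = 227.37

227.37 dB


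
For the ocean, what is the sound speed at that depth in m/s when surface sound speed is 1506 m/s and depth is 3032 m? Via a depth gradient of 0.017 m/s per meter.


1557.544 m/s


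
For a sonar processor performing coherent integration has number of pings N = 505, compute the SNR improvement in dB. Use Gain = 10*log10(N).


Gain = 10*log10(505) = 27.03

27.03 dB


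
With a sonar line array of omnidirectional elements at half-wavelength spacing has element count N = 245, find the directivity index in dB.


23.89 dB


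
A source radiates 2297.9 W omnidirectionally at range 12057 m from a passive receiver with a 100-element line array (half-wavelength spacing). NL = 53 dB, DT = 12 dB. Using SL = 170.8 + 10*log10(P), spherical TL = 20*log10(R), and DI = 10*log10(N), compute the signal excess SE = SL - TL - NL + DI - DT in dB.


Step 1: SL = 170.8 + 10*log10(2297.9) = 204.41 dB
Step 2: TL = 20*log10(12057) = 81.62 dB
Step 3: DI = 10*log10(100) = 20.0 dB
Step 4: SE = SL - TL - NL + DI - DT = 204.41 - 81.62 - 53 + 20.0 - 12 = 77.79

77.79 dB


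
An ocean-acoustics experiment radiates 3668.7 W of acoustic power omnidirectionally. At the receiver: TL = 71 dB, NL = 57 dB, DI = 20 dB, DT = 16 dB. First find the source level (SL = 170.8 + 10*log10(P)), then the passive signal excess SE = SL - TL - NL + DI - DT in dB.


Step 1: SL = 170.8 + 10*log10(3668.7) = 206.45 dB
Step 2: SE = SL - TL - NL + DI - DT = 206.45 - 71 - 57 + 20 - 16 = 82.45

82.45 dB


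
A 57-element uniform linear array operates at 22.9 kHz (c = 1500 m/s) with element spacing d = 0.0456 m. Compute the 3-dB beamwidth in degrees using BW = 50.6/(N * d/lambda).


1.28 deg


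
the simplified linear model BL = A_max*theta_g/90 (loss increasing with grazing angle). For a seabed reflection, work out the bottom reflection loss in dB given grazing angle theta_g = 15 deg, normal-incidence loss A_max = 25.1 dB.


BL = A_max * theta_g / 90 = 25.1 * 15 / 90 = 4.18

4.18 dB


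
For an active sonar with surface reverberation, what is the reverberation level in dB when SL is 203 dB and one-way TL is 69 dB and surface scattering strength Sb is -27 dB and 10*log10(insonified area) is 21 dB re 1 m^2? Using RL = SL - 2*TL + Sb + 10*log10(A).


RL = SL - 2*TL + Sb + 10*log10(A) = 203 - 2*69 + (-27) + 21 = 59

59 dB


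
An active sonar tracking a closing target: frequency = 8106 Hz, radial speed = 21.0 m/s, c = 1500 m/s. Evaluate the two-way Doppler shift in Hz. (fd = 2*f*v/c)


fd = 2*f*v/c = 2 * 8106 * 21.0 / 1500 = 226.97

226.97 Hz


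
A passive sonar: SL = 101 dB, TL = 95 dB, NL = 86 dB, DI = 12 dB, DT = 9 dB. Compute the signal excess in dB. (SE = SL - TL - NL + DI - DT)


SE = SL - TL - NL + DI - DT = 101 - 95 - 86 + 12 - 9 = -77

-77 dB


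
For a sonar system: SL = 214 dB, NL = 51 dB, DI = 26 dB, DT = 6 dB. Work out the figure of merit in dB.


FOM = SL - NL + DI - DT = 214 - 51 + 26 - 6 = 183

183 dB


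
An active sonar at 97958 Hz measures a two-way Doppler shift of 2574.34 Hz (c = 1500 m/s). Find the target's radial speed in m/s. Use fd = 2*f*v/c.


From fd = 2*f*v/c, v = c*fd/(2*f) = 1500 * 2574.34 / (2*97958) = 19.71

19.71 m/s


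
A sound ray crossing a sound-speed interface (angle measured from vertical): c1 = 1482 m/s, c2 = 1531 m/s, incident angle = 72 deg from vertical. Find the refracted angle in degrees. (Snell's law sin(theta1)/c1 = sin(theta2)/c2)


sin(theta2) = (c2/c1)*sin(theta1) = (1531/1482)*sin(72 deg) = 0.9825
theta2 = arcsin(0.9825) = 79.27

79.27 deg


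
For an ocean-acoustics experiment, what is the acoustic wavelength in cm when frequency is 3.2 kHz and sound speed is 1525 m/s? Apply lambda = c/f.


47.66 cm


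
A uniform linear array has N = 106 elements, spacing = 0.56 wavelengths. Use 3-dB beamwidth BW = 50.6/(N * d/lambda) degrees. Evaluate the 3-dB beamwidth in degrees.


BW = 50.6 / (106 * 0.56) = 50.6 / 59.36 = 0.85

0.85 deg


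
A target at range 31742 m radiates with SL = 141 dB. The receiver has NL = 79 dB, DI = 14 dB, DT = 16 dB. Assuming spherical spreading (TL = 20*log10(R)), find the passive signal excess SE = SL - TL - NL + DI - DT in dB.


Step 1: TL = 20*log10(31742) = 90.03 dB
Step 2: SE = 141 - 90.03 - 79 + 14 - 16 = -30.03

-30.03 dB


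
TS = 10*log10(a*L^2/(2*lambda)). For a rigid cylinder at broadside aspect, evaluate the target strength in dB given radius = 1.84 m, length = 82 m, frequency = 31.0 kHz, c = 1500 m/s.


lambda = 1500/31000 = 0.04839 m
TS = 10*log10(1.84*82^2/(2*0.04839)) = 51.07

51.07 dB


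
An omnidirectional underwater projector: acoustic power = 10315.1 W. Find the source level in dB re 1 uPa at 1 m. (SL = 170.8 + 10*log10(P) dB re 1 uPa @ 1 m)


SL = 170.8 + 10*log10(10315.1) = 170.8 + 40.13 = 210.93

210.93 dB


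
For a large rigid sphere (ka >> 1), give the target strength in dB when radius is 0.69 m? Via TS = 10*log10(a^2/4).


TS = 10*log10(0.69^2 / 4) = 10*log10(0.119025) = -9.24

-9.24 dB


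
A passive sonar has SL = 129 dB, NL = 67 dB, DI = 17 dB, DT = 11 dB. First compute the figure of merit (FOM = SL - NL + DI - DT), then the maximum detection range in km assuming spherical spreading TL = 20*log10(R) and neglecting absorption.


Step 1: FOM = SL - NL + DI - DT = 129 - 67 + 17 - 11 = 68 dB
Step 2: at max range FOM = TL = 20*log10(R), so R = 10^(68/20) = 2511.89 m = 2.51 km

2.51 km


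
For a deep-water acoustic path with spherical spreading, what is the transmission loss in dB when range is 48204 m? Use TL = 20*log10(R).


TL = 20*log10(48204) = 93.66

93.66 dB


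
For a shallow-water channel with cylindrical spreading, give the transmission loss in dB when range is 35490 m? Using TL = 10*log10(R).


TL = 10*log10(35490) = 45.5

45.5 dB


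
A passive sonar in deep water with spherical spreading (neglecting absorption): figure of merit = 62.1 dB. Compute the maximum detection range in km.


At max range FOM = TL, so 20*log10(R) = 62.1
R = 10^(62.1/20) = 1273.5 m = 1.27 km

1.27 km


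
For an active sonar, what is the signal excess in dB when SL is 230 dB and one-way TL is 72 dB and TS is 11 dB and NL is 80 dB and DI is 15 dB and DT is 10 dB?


SE = SL - 2*TL + TS - NL + DI - DT = 230 - 2*72 + (11) - 80 + 15 - 10 = 22

22 dB


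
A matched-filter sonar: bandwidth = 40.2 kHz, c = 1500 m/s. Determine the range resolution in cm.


dR = c/(2*BW) = 1500 / (2 * 40.2e3) = 0.0187 m = 1.87 cm

1.87 cm


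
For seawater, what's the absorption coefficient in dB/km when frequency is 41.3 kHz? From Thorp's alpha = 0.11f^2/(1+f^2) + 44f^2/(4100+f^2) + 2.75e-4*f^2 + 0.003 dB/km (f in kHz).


13.509 dB/km


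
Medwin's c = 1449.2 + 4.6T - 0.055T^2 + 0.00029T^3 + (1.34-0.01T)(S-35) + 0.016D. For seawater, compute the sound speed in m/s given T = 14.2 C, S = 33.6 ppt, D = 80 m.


c = 1449.2 + 4.6*14.2 - 0.055*14.2^2 + 0.00029*14.2^3 + (1.34 - 0.01*14.2)*(33.6 - 35) + 0.016*80 = 1503.86

1503.86 m/s


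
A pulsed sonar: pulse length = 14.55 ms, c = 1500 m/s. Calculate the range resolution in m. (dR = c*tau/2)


dR = c*tau/2 = 1500 * 14.55e-3 / 2 = 10.9125

10.9125 m


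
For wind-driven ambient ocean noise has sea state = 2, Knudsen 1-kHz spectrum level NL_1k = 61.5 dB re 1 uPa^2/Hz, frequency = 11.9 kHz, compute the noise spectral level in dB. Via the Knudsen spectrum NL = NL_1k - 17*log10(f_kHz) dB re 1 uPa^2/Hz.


43.22 dB


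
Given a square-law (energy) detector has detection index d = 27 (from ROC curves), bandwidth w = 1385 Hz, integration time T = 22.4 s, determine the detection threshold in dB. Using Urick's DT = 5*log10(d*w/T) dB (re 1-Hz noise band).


DT = 5*log10(d*w/T) = 5*log10(27 * 1385 / 22.4) = 5*log10(1669.42) = 16.11

16.11 dB


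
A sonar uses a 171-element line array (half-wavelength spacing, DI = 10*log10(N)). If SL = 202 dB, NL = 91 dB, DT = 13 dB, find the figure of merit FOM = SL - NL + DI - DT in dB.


Step 1: DI = 10*log10(171) = 22.33 dB
Step 2: FOM = SL - NL + DI - DT = 202 - 91 + 22.33 - 13 = 120.33

120.33 dB


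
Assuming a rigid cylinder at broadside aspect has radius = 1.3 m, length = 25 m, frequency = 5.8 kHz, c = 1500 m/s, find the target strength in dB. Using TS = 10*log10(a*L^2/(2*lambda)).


31.96 dB


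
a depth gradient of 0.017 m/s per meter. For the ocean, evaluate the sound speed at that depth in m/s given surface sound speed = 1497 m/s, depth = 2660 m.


1542.22 m/s


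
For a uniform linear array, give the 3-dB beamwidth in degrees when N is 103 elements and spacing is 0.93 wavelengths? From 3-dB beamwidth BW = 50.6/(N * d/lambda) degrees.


BW = 50.6 / (103 * 0.93) = 50.6 / 95.79 = 0.53

0.53 deg


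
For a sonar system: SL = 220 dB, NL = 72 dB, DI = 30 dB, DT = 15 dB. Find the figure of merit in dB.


FOM = SL - NL + DI - DT = 220 - 72 + 30 - 15 = 163

163 dB


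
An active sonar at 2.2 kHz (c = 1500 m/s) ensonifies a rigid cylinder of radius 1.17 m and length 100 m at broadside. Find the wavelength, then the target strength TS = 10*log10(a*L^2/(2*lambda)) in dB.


Step 1: lambda = c/f = 1500/2200 = 0.68182 m
Step 2: TS = 10*log10(a*L^2/(2*lambda)) = 10*log10(1.17*100^2/(2*0.68182)) = 39.33

39.33 dB


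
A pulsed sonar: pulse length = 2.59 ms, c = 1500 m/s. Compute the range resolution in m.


1.9425 m


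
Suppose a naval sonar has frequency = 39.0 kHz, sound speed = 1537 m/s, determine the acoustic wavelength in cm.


lambda = c/f = 1537 / 39000 = 0.0394 m = 3.94 cm

3.94 cm


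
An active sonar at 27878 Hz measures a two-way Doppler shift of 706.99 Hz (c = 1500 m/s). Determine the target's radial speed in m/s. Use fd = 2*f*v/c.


19.02 m/s


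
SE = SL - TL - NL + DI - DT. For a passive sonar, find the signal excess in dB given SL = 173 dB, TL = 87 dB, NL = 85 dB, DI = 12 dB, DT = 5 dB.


SE = SL - TL - NL + DI - DT = 173 - 87 - 85 + 12 - 5 = 8

8 dB


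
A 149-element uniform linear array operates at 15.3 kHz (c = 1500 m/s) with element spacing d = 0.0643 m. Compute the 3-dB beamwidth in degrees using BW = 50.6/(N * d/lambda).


0.52 deg


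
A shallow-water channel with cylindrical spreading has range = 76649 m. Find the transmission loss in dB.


48.85 dB


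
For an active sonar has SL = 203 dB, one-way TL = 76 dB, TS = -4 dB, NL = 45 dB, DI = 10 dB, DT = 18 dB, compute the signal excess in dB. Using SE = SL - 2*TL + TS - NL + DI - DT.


SE = SL - 2*TL + TS - NL + DI - DT = 203 - 2*76 + (-4) - 45 + 10 - 18 = -6

-6 dB


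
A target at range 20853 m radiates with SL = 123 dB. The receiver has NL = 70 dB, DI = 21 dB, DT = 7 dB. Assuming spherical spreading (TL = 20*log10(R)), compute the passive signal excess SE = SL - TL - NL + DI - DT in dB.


-19.38 dB


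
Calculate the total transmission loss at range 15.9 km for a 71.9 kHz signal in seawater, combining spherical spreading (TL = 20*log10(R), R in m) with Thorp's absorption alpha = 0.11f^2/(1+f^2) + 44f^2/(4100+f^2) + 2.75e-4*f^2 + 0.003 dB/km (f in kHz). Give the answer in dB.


Step 1 (Thorp): alpha = 0.11*5169.61/(1+5169.61) + 44*5169.61/(4100+5169.61) + 2.75e-4*5169.61 + 0.003 = 26.0732 dB/km
Step 2: TL_spread = 20*log10(15900) = 84.03 dB
Step 3: TL_abs = alpha*R = 26.0732 * 15.9 = 414.56 dB
Step 4: TL_total = 84.03 + 414.56 = 498.59

498.59 dB


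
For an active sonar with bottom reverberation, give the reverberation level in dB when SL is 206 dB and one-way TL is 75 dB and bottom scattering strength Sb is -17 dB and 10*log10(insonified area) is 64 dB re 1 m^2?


103 dB


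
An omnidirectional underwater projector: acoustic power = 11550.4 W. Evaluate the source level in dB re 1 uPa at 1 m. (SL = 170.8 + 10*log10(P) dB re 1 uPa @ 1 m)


SL = 170.8 + 10*log10(11550.4) = 170.8 + 40.63 = 211.43

211.43 dB


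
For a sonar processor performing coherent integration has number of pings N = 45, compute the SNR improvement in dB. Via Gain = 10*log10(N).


16.53 dB


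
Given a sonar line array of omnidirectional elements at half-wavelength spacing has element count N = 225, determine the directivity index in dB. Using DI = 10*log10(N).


23.52 dB


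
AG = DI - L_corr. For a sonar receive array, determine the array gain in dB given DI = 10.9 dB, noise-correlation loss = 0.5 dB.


10.4 dB


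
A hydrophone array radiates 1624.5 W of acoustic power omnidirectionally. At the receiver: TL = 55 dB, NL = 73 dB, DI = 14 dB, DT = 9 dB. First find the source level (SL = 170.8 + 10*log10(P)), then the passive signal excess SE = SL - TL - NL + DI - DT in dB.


Step 1: SL = 170.8 + 10*log10(1624.5) = 202.91 dB
Step 2: SE = SL - TL - NL + DI - DT = 202.91 - 55 - 73 + 14 - 9 = 79.91

79.91 dB


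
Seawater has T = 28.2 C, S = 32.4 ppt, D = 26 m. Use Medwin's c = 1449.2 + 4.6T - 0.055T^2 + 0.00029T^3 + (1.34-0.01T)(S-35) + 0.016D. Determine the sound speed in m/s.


1539.35 m/s


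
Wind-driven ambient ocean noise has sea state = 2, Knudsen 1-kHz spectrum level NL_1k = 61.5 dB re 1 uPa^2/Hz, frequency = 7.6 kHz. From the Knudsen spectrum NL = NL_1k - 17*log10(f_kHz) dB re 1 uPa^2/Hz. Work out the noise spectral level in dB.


NL = NL_1k - 17*log10(f_kHz) = 61.5 - 17*log10(7.6) = 61.5 - (14.97) = 46.53

46.53 dB


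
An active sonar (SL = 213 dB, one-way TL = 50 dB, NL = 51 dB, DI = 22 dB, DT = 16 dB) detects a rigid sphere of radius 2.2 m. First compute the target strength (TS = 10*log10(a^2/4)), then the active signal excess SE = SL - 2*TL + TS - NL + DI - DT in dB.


Step 1: TS = 10*log10(2.2^2/4) = 0.83 dB
Step 2: SE = SL - 2*TL + TS - NL + DI - DT = 213 - 2*50 + (0.83) - 51 + 22 - 16 = 68.83

68.83 dB


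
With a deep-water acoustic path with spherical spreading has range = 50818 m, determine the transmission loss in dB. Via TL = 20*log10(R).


94.12 dB


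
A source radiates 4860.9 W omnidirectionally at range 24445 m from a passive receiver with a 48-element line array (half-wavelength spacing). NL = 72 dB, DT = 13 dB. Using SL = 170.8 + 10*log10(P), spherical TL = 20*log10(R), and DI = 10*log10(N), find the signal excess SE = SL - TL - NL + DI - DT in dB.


51.72 dB


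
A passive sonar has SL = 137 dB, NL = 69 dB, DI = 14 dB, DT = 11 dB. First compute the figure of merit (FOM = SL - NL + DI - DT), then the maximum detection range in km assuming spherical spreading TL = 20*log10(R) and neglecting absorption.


Step 1: FOM = SL - NL + DI - DT = 137 - 69 + 14 - 11 = 71 dB
Step 2: at max range FOM = TL = 20*log10(R), so R = 10^(71/20) = 3548.13 m = 3.55 km

3.55 km


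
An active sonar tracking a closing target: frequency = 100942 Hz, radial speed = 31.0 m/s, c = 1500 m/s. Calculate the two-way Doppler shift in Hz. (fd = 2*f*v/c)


fd = 2*f*v/c = 2 * 100942 * 31.0 / 1500 = 4172.27

4172.27 Hz


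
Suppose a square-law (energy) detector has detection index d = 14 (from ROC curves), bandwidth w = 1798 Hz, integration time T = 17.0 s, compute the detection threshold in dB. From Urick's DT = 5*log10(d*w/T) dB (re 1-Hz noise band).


DT = 5*log10(d*w/T) = 5*log10(14 * 1798 / 17.0) = 5*log10(1480.71) = 15.85

15.85 dB


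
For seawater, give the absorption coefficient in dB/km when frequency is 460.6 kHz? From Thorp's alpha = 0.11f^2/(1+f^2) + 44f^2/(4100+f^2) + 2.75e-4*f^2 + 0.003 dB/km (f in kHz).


f^2 = 212152.36
alpha = 0.11*212152.36/(1+212152.36) + 44*212152.36/(4100+212152.36) + 2.75e-4*212152.36 + 0.003 = 101.621

101.621 dB/km


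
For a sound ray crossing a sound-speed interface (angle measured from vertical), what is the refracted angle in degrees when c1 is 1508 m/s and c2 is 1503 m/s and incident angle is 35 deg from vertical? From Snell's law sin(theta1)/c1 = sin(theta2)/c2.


sin(theta2) = (c2/c1)*sin(theta1) = (1503/1508)*sin(35 deg) = 0.57167
theta2 = arcsin(0.57167) = 34.87

34.87 deg


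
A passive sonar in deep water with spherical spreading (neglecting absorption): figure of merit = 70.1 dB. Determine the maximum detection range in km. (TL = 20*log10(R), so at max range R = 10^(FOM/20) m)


3.2 km


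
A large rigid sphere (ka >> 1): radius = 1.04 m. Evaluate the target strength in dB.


TS = 10*log10(1.04^2 / 4) = 10*log10(0.2704) = -5.68

-5.68 dB


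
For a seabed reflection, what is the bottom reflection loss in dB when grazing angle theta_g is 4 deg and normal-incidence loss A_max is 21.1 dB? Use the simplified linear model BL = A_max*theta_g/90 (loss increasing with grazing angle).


BL = A_max * theta_g / 90 = 21.1 * 4 / 90 = 0.94

0.94 dB


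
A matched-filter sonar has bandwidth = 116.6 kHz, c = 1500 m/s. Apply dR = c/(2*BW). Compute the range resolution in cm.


dR = c/(2*BW) = 1500 / (2 * 116.6e3) = 0.0064 m = 0.64 cm

0.64 cm


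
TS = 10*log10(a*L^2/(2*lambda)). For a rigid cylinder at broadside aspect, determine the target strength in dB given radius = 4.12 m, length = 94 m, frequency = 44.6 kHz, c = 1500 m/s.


57.33 dB


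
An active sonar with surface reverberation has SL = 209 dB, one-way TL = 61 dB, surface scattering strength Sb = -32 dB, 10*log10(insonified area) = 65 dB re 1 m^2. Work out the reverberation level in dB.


120 dB


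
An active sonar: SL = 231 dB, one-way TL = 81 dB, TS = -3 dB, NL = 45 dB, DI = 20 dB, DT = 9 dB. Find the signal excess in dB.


SE = SL - 2*TL + TS - NL + DI - DT = 231 - 2*81 + (-3) - 45 + 20 - 9 = 32

32 dB


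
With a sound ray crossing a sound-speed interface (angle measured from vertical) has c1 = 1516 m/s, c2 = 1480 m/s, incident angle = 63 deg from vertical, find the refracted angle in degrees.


sin(theta2) = (c2/c1)*sin(theta1) = (1480/1516)*sin(63 deg) = 0.86985
theta2 = arcsin(0.86985) = 60.44

60.44 deg


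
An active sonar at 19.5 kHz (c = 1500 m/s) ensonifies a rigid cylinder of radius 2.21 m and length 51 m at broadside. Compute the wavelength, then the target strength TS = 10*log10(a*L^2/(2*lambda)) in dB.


Step 1: lambda = c/f = 1500/19500 = 0.07692 m
Step 2: TS = 10*log10(a*L^2/(2*lambda)) = 10*log10(2.21*51^2/(2*0.07692)) = 45.72

45.72 dB


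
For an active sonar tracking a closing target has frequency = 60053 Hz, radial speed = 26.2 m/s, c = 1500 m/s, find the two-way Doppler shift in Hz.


fd = 2*f*v/c = 2 * 60053 * 26.2 / 1500 = 2097.85

2097.85 Hz


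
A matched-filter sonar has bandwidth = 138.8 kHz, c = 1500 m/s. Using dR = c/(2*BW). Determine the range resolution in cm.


dR = c/(2*BW) = 1500 / (2 * 138.8e3) = 0.0054 m = 0.54 cm

0.54 cm


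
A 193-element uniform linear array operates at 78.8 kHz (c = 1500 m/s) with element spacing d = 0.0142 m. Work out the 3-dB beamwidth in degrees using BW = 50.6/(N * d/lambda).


0.35 deg


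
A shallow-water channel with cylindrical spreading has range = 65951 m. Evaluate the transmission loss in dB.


48.19 dB


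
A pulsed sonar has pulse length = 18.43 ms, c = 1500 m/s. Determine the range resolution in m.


13.8225 m


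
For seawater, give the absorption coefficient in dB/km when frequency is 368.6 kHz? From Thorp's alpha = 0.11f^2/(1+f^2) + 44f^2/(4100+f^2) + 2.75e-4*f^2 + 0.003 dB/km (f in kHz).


f^2 = 135865.96
alpha = 0.11*135865.96/(1+135865.96) + 44*135865.96/(4100+135865.96) + 2.75e-4*135865.96 + 0.003 = 80.187

80.187 dB/km


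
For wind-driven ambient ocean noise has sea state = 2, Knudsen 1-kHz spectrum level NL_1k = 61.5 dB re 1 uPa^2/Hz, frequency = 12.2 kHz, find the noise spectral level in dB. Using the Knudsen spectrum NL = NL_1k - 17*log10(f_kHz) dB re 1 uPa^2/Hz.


NL = NL_1k - 17*log10(f_kHz) = 61.5 - 17*log10(12.2) = 61.5 - (18.47) = 43.03

43.03 dB


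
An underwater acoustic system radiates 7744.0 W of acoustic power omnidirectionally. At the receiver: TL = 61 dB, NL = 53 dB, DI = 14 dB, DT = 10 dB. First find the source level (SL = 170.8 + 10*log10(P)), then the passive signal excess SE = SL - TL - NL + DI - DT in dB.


Step 1: SL = 170.8 + 10*log10(7744.0) = 209.69 dB
Step 2: SE = SL - TL - NL + DI - DT = 209.69 - 61 - 53 + 14 - 10 = 99.69

99.69 dB


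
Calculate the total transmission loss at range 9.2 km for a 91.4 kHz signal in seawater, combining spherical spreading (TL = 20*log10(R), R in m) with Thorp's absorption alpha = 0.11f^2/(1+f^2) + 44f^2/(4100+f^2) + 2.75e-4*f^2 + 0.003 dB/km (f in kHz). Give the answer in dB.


372.99 dB


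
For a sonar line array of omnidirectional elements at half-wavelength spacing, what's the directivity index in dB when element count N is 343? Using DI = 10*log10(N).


DI = 10*log10(343) = 25.35

25.35 dB


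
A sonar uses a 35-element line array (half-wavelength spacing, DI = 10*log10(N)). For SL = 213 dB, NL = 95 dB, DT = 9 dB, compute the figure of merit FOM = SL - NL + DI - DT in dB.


124.44 dB


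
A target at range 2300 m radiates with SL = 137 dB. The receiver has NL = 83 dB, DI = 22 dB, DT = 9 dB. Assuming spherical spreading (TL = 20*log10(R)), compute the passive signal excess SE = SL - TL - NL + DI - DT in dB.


Step 1: TL = 20*log10(2300) = 67.23 dB
Step 2: SE = 137 - 67.23 - 83 + 22 - 9 = -0.23

-0.23 dB


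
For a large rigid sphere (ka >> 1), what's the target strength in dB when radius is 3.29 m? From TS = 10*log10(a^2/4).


4.32 dB


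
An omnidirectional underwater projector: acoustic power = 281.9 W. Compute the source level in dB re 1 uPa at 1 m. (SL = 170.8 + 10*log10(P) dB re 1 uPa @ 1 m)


195.3 dB


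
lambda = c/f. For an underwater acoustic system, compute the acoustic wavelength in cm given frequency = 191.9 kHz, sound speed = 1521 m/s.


0.79 cm


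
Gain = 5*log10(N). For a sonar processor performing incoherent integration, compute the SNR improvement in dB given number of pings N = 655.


14.08 dB


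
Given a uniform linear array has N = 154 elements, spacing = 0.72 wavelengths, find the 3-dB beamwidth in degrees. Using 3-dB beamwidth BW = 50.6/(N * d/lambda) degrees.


0.46 deg


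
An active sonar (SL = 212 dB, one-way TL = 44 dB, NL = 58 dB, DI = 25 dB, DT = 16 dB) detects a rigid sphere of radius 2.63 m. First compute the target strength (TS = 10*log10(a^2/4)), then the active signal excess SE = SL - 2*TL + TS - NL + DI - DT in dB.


Step 1: TS = 10*log10(2.63^2/4) = 2.38 dB
Step 2: SE = SL - 2*TL + TS - NL + DI - DT = 212 - 2*44 + (2.38) - 58 + 25 - 16 = 77.38

77.38 dB


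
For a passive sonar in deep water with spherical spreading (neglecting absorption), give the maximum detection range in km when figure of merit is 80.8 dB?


At max range FOM = TL, so 20*log10(R) = 80.8
R = 10^(80.8/20) = 10964.78 m = 10.96 km

10.96 km


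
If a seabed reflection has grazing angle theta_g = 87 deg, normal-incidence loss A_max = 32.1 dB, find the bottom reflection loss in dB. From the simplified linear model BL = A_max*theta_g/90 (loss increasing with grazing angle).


BL = A_max * theta_g / 90 = 32.1 * 87 / 90 = 31.03

31.03 dB


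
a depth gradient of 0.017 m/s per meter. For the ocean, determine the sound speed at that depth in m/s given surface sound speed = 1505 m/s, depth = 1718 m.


c = 1505 + 0.017 * 1718 = 1534.206

1534.206 m/s


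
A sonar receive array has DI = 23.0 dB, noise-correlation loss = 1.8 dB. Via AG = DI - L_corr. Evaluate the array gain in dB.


AG = DI - L_corr = 23.0 - 1.8 = 21.2

21.2 dB


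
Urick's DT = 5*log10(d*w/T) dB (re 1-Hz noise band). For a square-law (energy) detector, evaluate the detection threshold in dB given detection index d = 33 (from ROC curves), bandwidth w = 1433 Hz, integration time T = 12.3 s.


DT = 5*log10(d*w/T) = 5*log10(33 * 1433 / 12.3) = 5*log10(3844.63) = 17.92

17.92 dB


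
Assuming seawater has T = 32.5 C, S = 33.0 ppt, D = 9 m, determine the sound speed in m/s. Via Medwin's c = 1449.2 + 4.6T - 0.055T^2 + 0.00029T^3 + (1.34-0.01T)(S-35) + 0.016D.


c = 1449.2 + 4.6*32.5 - 0.055*32.5^2 + 0.00029*32.5^3 + (1.34 - 0.01*32.5)*(33.0 - 35) + 0.016*9 = 1548.68

1548.68 m/s


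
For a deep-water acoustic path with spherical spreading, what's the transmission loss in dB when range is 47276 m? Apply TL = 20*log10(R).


93.49 dB


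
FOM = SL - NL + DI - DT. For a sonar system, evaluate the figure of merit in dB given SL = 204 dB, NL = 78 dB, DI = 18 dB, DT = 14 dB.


130 dB


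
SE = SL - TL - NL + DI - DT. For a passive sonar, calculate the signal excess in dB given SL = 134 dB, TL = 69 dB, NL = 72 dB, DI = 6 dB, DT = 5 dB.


SE = SL - TL - NL + DI - DT = 134 - 69 - 72 + 6 - 5 = -6

-6 dB


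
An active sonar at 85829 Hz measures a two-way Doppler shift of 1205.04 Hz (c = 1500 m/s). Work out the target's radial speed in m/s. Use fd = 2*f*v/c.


10.53 m/s


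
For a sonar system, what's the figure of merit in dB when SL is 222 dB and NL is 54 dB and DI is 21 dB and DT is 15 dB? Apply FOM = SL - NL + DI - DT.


174 dB


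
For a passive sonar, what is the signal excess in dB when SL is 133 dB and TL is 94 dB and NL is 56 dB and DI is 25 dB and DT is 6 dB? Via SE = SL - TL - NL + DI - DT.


SE = SL - TL - NL + DI - DT = 133 - 94 - 56 + 25 - 6 = 2

2 dB


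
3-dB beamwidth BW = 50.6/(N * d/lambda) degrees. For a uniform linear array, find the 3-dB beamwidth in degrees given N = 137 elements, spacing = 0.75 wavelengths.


BW = 50.6 / (137 * 0.75) = 50.6 / 102.75 = 0.49

0.49 deg


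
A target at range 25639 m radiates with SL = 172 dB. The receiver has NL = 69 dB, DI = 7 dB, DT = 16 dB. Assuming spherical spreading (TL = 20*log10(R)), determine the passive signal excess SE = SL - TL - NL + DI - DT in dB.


Step 1: TL = 20*log10(25639) = 88.18 dB
Step 2: SE = 172 - 88.18 - 69 + 7 - 16 = 5.82

5.82 dB


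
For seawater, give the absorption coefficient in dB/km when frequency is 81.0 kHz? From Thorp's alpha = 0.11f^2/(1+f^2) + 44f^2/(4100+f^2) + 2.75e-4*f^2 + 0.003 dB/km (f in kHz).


28.996 dB/km


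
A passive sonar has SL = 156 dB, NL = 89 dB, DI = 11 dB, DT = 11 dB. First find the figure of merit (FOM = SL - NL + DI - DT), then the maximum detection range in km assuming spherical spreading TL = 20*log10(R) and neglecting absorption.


Step 1: FOM = SL - NL + DI - DT = 156 - 89 + 11 - 11 = 67 dB
Step 2: at max range FOM = TL = 20*log10(R), so R = 10^(67/20) = 2238.72 m = 2.24 km

2.24 km


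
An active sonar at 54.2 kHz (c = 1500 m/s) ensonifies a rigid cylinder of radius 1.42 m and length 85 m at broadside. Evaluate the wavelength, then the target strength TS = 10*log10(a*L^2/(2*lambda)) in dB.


Step 1: lambda = c/f = 1500/54200 = 0.02768 m
Step 2: TS = 10*log10(a*L^2/(2*lambda)) = 10*log10(1.42*85^2/(2*0.02768)) = 52.68

52.68 dB


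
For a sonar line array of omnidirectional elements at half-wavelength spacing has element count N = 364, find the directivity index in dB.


DI = 10*log10(364) = 25.61

25.61 dB


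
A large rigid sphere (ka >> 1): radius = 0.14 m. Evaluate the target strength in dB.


TS = 10*log10(0.14^2 / 4) = 10*log10(0.0049) = -23.1

-23.1 dB


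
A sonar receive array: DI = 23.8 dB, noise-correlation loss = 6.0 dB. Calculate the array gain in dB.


17.8 dB


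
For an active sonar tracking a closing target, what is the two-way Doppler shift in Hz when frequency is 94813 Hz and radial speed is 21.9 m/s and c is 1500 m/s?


fd = 2*f*v/c = 2 * 94813 * 21.9 / 1500 = 2768.54

2768.54 Hz


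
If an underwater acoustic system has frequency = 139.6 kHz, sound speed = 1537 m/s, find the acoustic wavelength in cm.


lambda = c/f = 1537 / 139600 = 0.011 m = 1.1 cm

1.1 cm


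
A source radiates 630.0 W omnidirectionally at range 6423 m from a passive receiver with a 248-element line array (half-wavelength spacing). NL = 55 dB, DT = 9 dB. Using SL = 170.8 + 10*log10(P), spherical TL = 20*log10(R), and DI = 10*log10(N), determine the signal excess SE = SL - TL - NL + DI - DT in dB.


Step 1: SL = 170.8 + 10*log10(630.0) = 198.79 dB
Step 2: TL = 20*log10(6423) = 76.15 dB
Step 3: DI = 10*log10(248) = 23.94 dB
Step 4: SE = SL - TL - NL + DI - DT = 198.79 - 76.15 - 55 + 23.94 - 9 = 82.58

82.58 dB


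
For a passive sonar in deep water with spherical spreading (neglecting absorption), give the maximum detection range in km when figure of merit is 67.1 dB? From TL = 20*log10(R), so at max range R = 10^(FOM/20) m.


At max range FOM = TL, so 20*log10(R) = 67.1
R = 10^(67.1/20) = 2264.64 m = 2.26 km

2.26 km


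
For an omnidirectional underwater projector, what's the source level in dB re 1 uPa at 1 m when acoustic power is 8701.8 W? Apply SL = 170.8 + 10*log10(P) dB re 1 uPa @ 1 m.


210.2 dB


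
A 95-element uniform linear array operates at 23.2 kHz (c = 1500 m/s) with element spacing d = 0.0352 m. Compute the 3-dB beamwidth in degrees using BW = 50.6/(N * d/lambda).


Step 1: lambda = 1500/23200 = 0.06466 m
Step 2: d/lambda = 0.0352/0.06466 = 0.5444
Step 3: BW = 50.6/(N * d/lambda) = 50.6/(95 * 0.5444) = 0.98

0.98 deg


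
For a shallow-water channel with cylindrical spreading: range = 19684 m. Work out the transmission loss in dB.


TL = 10*log10(19684) = 42.94

42.94 dB


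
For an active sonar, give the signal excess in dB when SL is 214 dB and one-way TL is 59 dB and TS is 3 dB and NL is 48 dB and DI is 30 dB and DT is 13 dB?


SE = SL - 2*TL + TS - NL + DI - DT = 214 - 2*59 + (3) - 48 + 30 - 13 = 68

68 dB


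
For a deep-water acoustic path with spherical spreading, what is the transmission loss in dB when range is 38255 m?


TL = 20*log10(38255) = 91.65

91.65 dB


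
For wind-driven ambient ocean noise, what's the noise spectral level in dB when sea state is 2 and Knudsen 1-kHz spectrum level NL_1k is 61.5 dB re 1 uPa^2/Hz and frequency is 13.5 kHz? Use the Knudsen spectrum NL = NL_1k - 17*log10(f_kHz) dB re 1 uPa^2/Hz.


NL = NL_1k - 17*log10(f_kHz) = 61.5 - 17*log10(13.5) = 61.5 - (19.22) = 42.28

42.28 dB


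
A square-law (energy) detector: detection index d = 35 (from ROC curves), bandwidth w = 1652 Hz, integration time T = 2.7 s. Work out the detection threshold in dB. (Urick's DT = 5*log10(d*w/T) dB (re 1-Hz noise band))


DT = 5*log10(d*w/T) = 5*log10(35 * 1652 / 2.7) = 5*log10(21414.81) = 21.65

21.65 dB


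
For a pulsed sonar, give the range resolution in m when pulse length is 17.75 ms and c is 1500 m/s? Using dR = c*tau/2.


dR = c*tau/2 = 1500 * 17.75e-3 / 2 = 13.3125

13.3125 m


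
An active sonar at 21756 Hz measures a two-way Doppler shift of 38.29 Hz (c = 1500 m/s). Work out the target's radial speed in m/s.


From fd = 2*f*v/c, v = c*fd/(2*f) = 1500 * 38.29 / (2*21756) = 1.32

1.32 m/s


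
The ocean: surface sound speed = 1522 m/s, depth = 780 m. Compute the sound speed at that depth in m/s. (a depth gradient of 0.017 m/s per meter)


c = 1522 + 0.017 * 780 = 1535.26

1535.26 m/s


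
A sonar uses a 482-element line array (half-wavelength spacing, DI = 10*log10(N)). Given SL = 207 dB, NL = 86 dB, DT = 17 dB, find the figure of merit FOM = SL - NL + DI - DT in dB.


130.83 dB


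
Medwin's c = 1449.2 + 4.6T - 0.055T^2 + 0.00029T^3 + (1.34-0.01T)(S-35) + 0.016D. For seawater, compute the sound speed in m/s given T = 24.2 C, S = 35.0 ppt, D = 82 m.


c = 1449.2 + 4.6*24.2 - 0.055*24.2^2 + 0.00029*24.2^3 + (1.34 - 0.01*24.2)*(35.0 - 35) + 0.016*82 = 1533.73

1533.73 m/s


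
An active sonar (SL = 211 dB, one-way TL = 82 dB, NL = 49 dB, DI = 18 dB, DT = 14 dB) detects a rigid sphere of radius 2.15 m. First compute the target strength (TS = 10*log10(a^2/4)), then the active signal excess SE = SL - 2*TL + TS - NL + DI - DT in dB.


Step 1: TS = 10*log10(2.15^2/4) = 0.63 dB
Step 2: SE = SL - 2*TL + TS - NL + DI - DT = 211 - 2*82 + (0.63) - 49 + 18 - 14 = 2.63

2.63 dB


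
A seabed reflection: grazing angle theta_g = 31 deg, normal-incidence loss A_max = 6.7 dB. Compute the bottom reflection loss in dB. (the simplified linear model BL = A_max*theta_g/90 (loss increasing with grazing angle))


2.31 dB


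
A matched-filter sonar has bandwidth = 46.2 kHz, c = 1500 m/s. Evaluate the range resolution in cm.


1.62 cm


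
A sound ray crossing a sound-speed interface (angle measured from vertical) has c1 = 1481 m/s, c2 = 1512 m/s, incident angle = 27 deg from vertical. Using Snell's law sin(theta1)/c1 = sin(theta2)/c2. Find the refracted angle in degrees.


sin(theta2) = (c2/c1)*sin(theta1) = (1512/1481)*sin(27 deg) = 0.46349
theta2 = arcsin(0.46349) = 27.61

27.61 deg


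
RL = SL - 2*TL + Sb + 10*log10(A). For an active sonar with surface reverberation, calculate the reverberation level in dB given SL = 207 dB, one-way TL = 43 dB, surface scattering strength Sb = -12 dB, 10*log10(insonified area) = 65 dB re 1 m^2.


RL = SL - 2*TL + Sb + 10*log10(A) = 207 - 2*43 + (-12) + 65 = 174

174 dB


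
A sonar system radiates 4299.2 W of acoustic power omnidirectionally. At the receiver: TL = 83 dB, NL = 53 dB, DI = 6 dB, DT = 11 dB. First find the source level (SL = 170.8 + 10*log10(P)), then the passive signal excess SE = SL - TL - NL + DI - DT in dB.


Step 1: SL = 170.8 + 10*log10(4299.2) = 207.13 dB
Step 2: SE = SL - TL - NL + DI - DT = 207.13 - 83 - 53 + 6 - 11 = 66.13

66.13 dB


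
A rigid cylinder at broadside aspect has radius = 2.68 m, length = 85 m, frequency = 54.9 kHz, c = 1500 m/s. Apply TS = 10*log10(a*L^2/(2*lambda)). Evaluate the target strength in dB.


55.49 dB


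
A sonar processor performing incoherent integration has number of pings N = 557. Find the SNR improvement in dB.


13.73 dB


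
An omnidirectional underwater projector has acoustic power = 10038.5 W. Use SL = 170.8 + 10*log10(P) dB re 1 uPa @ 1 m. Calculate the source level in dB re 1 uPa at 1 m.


210.82 dB


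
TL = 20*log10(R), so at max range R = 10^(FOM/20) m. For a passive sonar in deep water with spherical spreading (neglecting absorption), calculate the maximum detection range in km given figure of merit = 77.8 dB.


7.76 km
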